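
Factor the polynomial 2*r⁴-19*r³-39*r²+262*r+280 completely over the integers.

(2*r+7)*(r+1)*(r-10)*(r-4)

By the rational root theorem, r = 10 is a root, so (r-10) divides it; the quotient is 2*r³+r²-29*r-28.
Continuing, r = -7/2 is a root, giving the factor (2*r+7) and quotient r²-3*r-4.
The remaining quadratic factors as (r-4)(r+1).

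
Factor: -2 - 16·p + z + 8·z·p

Group as (8·z·p + z) + (-16·p - 2) = z·(8·p + 1) - 2·(8·p + 1).
Both groups share the factor (8·p + 1).

(8·p + 1)·(z - 2)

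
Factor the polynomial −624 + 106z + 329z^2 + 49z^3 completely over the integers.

(7z + 13)(7z − 8)(z + 6)

Testing divisors of the constant over divisors of the leading coefficient, z = −13/7 is a root, so (7z + 13) divides it; the quotient is 7z^2 + 34z − 48.
The remaining quadratic factors as (7z − 8)(z + 6).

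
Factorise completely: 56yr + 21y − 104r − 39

Group as (56yr + 21y) + (−104r − 39) = 7y(8r + 3) − 13(8r + 3).
Both groups share the factor (8r + 3).

(7y − 13)(8r + 3)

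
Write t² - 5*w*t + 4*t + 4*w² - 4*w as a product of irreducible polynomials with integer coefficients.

Group: 4*w*(w - t) + (-t - 4)*(w - t); both groups contain (w - t).

(4*w - t - 4)*(w - t)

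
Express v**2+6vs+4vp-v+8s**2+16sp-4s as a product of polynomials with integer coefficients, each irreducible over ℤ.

Group: v(v+4s) + (2s+4p-1)(v+4s); both groups contain (v+4s).

(v+2s+4p-1)(v+4s)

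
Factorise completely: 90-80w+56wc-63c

(7c-10)(8w-9)

Group as (56wc-80w) + (-63c+90) = 8w(7c-10) - 9(7c-10).
Both groups share the factor (7c-10).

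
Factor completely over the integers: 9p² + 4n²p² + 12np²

p²(2n + 3)²

Factor out p² first: what remains is 4n² + 12n + 9.
Recognize a perfect-square trinomial with the parts 2n and 3.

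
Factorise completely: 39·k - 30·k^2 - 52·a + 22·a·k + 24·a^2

(4·a - 3·k)·(6·a + 10·k - 13)

Group: 4·a·(6·a + 10·k - 13) - 3·k·(6·a + 10·k - 13); both groups contain (6·a + 10·k - 13).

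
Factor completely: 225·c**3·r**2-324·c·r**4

Factor out 9·c·r**2, leaving 25·c**2-36·r**2, which is a difference of two squares.

9·c·r**2·(5·c+6·r)·(5·c-6·r)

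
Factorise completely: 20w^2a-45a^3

Every term has a factor of 5a. Then 4w^2-9a^2 = (2w)² − (3a)².

5a(2w-3a)(2w+3a)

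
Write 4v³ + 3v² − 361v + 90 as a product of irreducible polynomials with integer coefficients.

(4v − 1)(v + 10)(v − 9)

Testing divisors of the constant over divisors of the leading coefficient, v = −10 is a root, so (v + 10) divides it; the quotient is 4v² − 37v + 9.
The remaining quadratic factors as (4v − 1)(v − 9).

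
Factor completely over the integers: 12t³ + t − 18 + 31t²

(3t − 2)(4t + 9)(t + 1)

Testing divisors of the constant over divisors of the leading coefficient, t = −9/4 is a root, so (4t + 9) is a factor; dividing leaves 3t² + t − 2.
The remaining quadratic factors as (3t − 2)(t + 1).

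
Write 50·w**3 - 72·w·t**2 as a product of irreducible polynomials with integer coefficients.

Every term has a factor of 2·w. Then 25·w**2 - 36·t**2 = (5·w)² − (6·t)².

2·w·(5·w - 6·t)·(5·w + 6·t)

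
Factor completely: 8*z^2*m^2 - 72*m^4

Pull out the common factor 8*m^2; z^2 - 9*m^2 is a difference of squares.

8*m^2*(z - 3*m)*(z + 3*m)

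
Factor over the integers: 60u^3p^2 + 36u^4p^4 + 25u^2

Every term has a factor of u^2; factoring it out leaves 36u^2p^4 + 60up^2 + 25.
Recognize a perfect-square trinomial with the parts 5 and 6up^2.

u^2(6up^2 + 5)^2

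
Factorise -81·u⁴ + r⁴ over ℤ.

Difference of squares twice: with A = r and B = 3·u, A⁴ − B⁴ = (A² − B²)(A² + B²), and A² − B² factors again.

(r + 3·u)·(r - 3·u)·(r² + 9·u²)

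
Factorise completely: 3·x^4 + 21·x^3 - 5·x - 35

(x + 7)·(3·x^3 - 5)

Group as (3·x^4 - 5·x) + (21·x^3 - 35) = x·(3·x^3 - 5) + 7·(3·x^3 - 5).
Both groups share the factor (3·x^3 - 5).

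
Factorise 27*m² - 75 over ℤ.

Pull out the common factor 3; 9*m² - 25 is a difference of squares.

3*(3*m + 5)*(3*m - 5)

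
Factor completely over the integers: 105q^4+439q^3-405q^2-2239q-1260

Testing divisors of the constant over divisors of the leading coefficient, q = -4 is a root, so (q+4) divides it; the quotient is 105q^3+19q^2-481q-315.
Continuing, q = -9/5 is a root, so (5q+9) is a factor; dividing leaves 21q^2-34q-35.
The remaining quadratic factors as (3q-7)(7q+5).

(3q-7)(5q+9)(7q+5)(q+4)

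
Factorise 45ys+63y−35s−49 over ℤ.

Group as (45ys+63y) + (−35s−49) = 9y(5s+7) − 7(5s+7).
Both groups share the factor (5s+7).

(5s+7)(9y−7)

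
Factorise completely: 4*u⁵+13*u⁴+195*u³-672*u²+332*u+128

(4*u+1)*(u-1)*(u-2)*(u²+6*u+64)

Testing divisors of the constant over divisors of the leading coefficient, u = 2 is a root, so (u-2) is a factor; dividing leaves 4*u⁴+21*u³+237*u²-198*u-64.
Continuing, u = 1 is a root, giving the factor (u-1) and quotient 4*u³+25*u²+262*u+64.
Continuing, u = -1/4 is a root, so (4*u+1) is a factor; dividing leaves u²+6*u+64.
The quadratic u²+6*u+64 has discriminant -220 < 0 and is irreducible over ℤ.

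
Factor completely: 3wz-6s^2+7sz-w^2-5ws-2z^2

-(w+2s-z)(w+3s-2z)

Group: -w(w+2s-z) + (-3s+2z)(w+2s-z); both groups contain (w+2s-z).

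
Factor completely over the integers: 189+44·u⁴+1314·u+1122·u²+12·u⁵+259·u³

Among the possible rational roots, u = -1/6 is a root, so (6·u+1) is a factor; dividing leaves 2·u⁴+7·u³+42·u²+180·u+189.
Next, u = -3/2 is a root, so (2·u+3) divides it; the quotient is u³+2·u²+18·u+63.
Next, u = -3 is a root, giving the factor (u+3) and quotient u²-u+21.
The quadratic u²-u+21 has discriminant -83 < 0 and is irreducible over ℤ.

(2·u+3)·(6·u+1)·(u+3)·(u²-u+21)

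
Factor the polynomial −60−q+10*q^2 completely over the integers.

Need a pair with product 10·(−60) = −600 and sum −1: that's 24 and −25.
Split the middle term: 10*q^2+24*q − 25*q−60 = 2*q*(5*q+12) − 5*(5*q+12).

(2*q−5)*(5*q+12)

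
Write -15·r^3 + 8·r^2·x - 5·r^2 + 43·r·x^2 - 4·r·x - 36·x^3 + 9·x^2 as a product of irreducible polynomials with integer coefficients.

Group: 3·r·(-5·r^2 - 4·r·x + 9·x^2) + (-4·x + 1)·(-5·r^2 - 4·r·x + 9·x^2); both groups contain (-5·r^2 - 4·r·x + 9·x^2), so (3·r - 4·x + 1) is a factor with cofactor -5·r^2 - 4·r·x + 9·x^2.
The cofactor groups again: -5·r^2 - 4·r·x + 9·x^2 = -5·r·(r - x) - 9·x·(r - x); both groups contain (r - x), giving -(5·r + 9·x)·(r - x).

-(3·r - 4·x + 1)·(5·r + 9·x)·(r - x)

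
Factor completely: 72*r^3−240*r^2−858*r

6*r*(2*r−11)*(6*r+13)

Pull out the common factor 6*r, then factor the remaining trinomial.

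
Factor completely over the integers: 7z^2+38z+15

Need a pair with product 7·15 = 105 and sum 38: that's 35 and 3.
Split the middle term: 7z^2+35z + 3z+15 = 7z(z+5) + 3(z+5).

(7z+3)(z+5)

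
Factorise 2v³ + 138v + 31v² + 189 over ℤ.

(2v + 7)(v + 3)(v + 9)

Testing divisors of the constant over divisors of the leading coefficient, v = −3 is a root, so (v + 3) is a factor; dividing leaves 2v² + 25v + 63.
The remaining quadratic factors as (2v + 7)(v + 9).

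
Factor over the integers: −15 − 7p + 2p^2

Need a pair with product 2·(−15) = −30 and sum −7: that's −10 and 3.
Split the middle term: 2p^2 − 10p + 3p − 15 = 2p(p − 5) + 3(p − 5).

(2p + 3)(p − 5)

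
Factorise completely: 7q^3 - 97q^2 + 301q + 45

By the rational root theorem, q = 5 is a root, so (q - 5) divides it; the quotient is 7q^2 - 62q - 9.
The remaining quadratic factors as (q - 9)(7q + 1).

(7q + 1)(q - 5)(q - 9)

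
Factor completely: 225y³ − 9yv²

9y(5y − v)(5y + v)

Pull out the common factor 9y; 25y² − v² is a difference of squares.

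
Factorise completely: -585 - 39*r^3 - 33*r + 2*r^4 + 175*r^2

(2*r + 3)*(r - 13)*(r - 3)*(r - 5)

Among the possible rational roots, r = 3 is a root, so (r - 3) is a factor; dividing leaves 2*r^3 - 33*r^2 + 76*r + 195.
Then r = 5 is a root, so (r - 5) is a factor; dividing leaves 2*r^2 - 23*r - 39.
The remaining quadratic factors as (r - 13)(2*r + 3).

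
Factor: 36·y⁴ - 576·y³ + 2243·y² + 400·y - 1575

By the rational root theorem, y = 7 is a root, so (y - 7) is a factor; dividing leaves 36·y³ - 324·y² - 25·y + 225.
Then y = 9 is a root, giving the factor (y - 9) and quotient 36·y² - 25.
The remaining quadratic factors as (6·y - 5)(6·y + 5).

(6·y + 5)·(6·y - 5)·(y - 7)·(y - 9)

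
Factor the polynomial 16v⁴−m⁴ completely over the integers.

(2v−m)(2v+m)(4v²+m²)

Write as (4v²)² − (m²)², then factor 4v²−m² once more.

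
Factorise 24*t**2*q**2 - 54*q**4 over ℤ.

Every term has a factor of 6*q**2. Then 4*t**2 - 9*q**2 = (2*t)² − (3*q)².

6*q**2*(2*t - 3*q)*(2*t + 3*q)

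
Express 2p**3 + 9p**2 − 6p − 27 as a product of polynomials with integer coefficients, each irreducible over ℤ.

(2p + 9)(p**2 − 3)

Group as (2p**3 − 6p) + (9p**2 − 27) = 2p(p**2 − 3) + 9(p**2 − 3).
Both groups share the factor (p**2 − 3).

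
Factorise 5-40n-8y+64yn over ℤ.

Group as (64yn-8y) + (-40n+5) = 8y(8n-1) - 5(8n-1).
Both groups share the factor (8n-1).

(8n-1)(8y-5)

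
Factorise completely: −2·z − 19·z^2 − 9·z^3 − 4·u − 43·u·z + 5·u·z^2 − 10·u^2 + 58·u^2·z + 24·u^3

(2·u + z)·(3·u − z − 2)·(4·u + 9·z + 1)

Group: 3·u·(8·u^2 + 22·u·z + 2·u + 9·z^2 + z) + (−z − 2)·(8·u^2 + 22·u·z + 2·u + 9·z^2 + z); both groups contain (8·u^2 + 22·u·z + 2·u + 9·z^2 + z), so (3·u − z − 2) is a factor with cofactor 8·u^2 + 22·u·z + 2·u + 9·z^2 + z.
The cofactor groups again: 8·u^2 + 22·u·z + 2·u + 9·z^2 + z = 2·u·(4·u + 9·z + 1) + z·(4·u + 9·z + 1); both groups contain (4·u + 9·z + 1), giving (2·u + z)·(4·u + 9·z + 1).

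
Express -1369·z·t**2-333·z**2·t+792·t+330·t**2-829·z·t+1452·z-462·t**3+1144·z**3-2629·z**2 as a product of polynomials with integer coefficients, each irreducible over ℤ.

(8·z-11·t-11)·(11·z+6·t)·(13·z+7·t-12)

Group: 8·z·(143·z**2+155·z·t-132·z+42·t**2-72·t) + (-11·t-11)·(143·z**2+155·z·t-132·z+42·t**2-72·t); both groups contain (143·z**2+155·z·t-132·z+42·t**2-72·t), so (8·z-11·t-11) is a factor with cofactor 143·z**2+155·z·t-132·z+42·t**2-72·t.
The cofactor groups again: 143·z**2+155·z·t-132·z+42·t**2-72·t = 13·z·(11·z+6·t) + (7·t-12)·(11·z+6·t); both groups contain (11·z+6·t), giving (13·z+7·t-12)·(11·z+6·t).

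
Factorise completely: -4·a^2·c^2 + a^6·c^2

Factor out a^2·c^2 first: what remains is a^4 - 4.
Recognize a difference of squares with the parts a^2 and 2.

a^2·c^2·(a^2 + 2)·(a^2 - 2)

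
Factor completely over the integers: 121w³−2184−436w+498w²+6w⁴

By the rational root theorem, w = −6 is a root, giving the factor (w+6) and quotient 6w³+85w²−12w−364.
Next, w = −14 is a root, so (w+14) is a factor; dividing leaves 6w²+w−26.
The remaining quadratic factors as (6w+13)(w−2).

(6w+13)(w+14)(w+6)(w−2)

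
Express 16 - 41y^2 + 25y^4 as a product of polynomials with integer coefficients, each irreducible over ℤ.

(5y + 4)(5y - 4)(y + 1)(y - 1)

Trying the rational-root candidates, y = -1 is a root, so (y + 1) is a factor; dividing leaves 25y^3 - 25y^2 - 16y + 16.
Next, y = -4/5 is a root, so (5y + 4) is a factor; dividing leaves 5y^2 - 9y + 4.
The remaining quadratic factors as (5y - 4)(y - 1).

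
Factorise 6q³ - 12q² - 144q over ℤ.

6q(q + 4)(q - 6)

Pull out the common factor 6q, then factor the remaining trinomial.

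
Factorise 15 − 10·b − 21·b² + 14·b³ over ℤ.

Group as (14·b³ − 10·b) + (−21·b² + 15) = 2·b·(7·b² − 5) − 3·(7·b² − 5).
Both groups share the factor (7·b² − 5).

(2·b − 3)·(7·b² − 5)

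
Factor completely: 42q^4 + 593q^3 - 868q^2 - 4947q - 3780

(2q - 7)(3q + 4)(7q + 9)(q + 15)

Trying the rational-root candidates, q = -4/3 is a root, giving the factor (3q + 4) and quotient 14q^3 + 179q^2 - 528q - 945.
Next, q = 7/2 is a root, so (2q - 7) divides it; the quotient is 7q^2 + 114q + 135.
The remaining quadratic factors as (7q + 9)(q + 15).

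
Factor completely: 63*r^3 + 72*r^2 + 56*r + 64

Group as (63*r^3 + 56*r) + (72*r^2 + 64) = 7*r*(9*r^2 + 8) + 8*(9*r^2 + 8).
Both groups share the factor (9*r^2 + 8).

(7*r + 8)*(9*r^2 + 8)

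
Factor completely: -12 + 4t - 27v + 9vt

(9v + 4)(t - 3)

Group as (9vt - 27v) + (4t - 12) = 9v(t - 3) + 4(t - 3).
Both groups share the factor (t - 3).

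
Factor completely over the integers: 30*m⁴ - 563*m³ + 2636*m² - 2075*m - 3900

(5*m - 13)*(6*m + 5)*(m - 12)*(m - 5)

Trying the rational-root candidates, m = -5/6 is a root, so (6*m + 5) is a factor; dividing leaves 5*m³ - 98*m² + 521*m - 780.
Then m = 12 is a root, so (m - 12) divides it; the quotient is 5*m² - 38*m + 65.
The remaining quadratic factors as (5*m - 13)(m - 5).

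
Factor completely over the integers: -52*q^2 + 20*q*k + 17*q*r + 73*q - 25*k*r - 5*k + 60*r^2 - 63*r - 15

-(13*q - 5*k + 12*r - 15)*(4*q - 5*r - 1)

Group: -4*q*(13*q - 5*k + 12*r - 15) + (5*r + 1)*(13*q - 5*k + 12*r - 15); both groups contain (13*q - 5*k + 12*r - 15).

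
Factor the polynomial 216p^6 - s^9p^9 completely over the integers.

-p^6(s^3p - 6)(s^6p^2 + 6s^3p + 36)

Every term has a factor of p^6; factoring it out leaves -s^9p^3 + 216.
Recognize a difference of cubes with the parts 6 and s^3p.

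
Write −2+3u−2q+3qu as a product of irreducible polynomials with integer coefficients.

Group as (3qu−2q) + (3u−2) = q(3u−2) + (3u−2).
Both groups share the factor (3u−2).

(3u−2)(q+1)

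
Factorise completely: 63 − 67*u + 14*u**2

Need a pair with product 14·63 = 882 and sum −67: that's −49 and −18.
Split the middle term: 14*u**2 − 49*u − 18*u + 63 = 7*u*(2*u − 7) − 9*(2*u − 7).

(2*u − 7)*(7*u − 9)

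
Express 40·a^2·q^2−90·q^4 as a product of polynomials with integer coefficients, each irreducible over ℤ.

10·q^2·(2·a+3·q)·(2·a−3·q)

Every term has a factor of 10·q^2. Then 4·a^2−9·q^2 = (2·a)² − (3·q)².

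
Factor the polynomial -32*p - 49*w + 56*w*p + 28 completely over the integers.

Group as (56*w*p - 49*w) + (-32*p + 28) = 7*w*(8*p - 7) - 4*(8*p - 7).
Both groups share the factor (8*p - 7).

(7*w - 4)*(8*p - 7)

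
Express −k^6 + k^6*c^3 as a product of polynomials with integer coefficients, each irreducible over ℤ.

Factor out k^6 first: what remains is c^3 − 1.
Recognize a difference of cubes with the parts c and 1.

k^6*(c − 1)*(c^2 + c + 1)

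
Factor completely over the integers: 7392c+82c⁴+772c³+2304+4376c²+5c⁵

(5c+2)(c+2)(c+8)(c²+6c+72)

Trying the rational-root candidates, c = -2 is a root, so (c+2) divides it; the quotient is 5c⁴+72c³+628c²+3120c+1152.
Next, c = -2/5 is a root, so (5c+2) divides it; the quotient is c³+14c²+120c+576.
Then c = -8 is a root, giving the factor (c+8) and quotient c²+6c+72.
The quadratic c²+6c+72 has discriminant -252 < 0 and is irreducible over ℤ.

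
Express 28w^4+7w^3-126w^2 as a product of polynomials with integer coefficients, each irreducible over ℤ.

7w^2(4w+9)(w-2)

Pull out the common factor 7w^2, then factor the remaining trinomial.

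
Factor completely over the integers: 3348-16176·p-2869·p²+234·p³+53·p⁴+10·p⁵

By the rational root theorem, p = 1/5 is a root, so (5·p-1) divides it; the quotient is 2·p⁴+11·p³+49·p²-564·p-3348.
Continuing, p = 6 is a root, giving the factor (p-6) and quotient 2·p³+23·p²+187·p+558.
Next, p = -9/2 is a root, so (2·p+9) is a factor; dividing leaves p²+7·p+62.
The quadratic p²+7·p+62 has discriminant -199 < 0 and is irreducible over ℤ.

(2·p+9)·(5·p-1)·(p-6)·(p²+7·p+62)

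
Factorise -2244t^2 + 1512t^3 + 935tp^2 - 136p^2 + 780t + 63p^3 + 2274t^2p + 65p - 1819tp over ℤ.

(9t + 7p - 5)(14t + 9p - 13)(12t + p)

Group: 12t(126t^2 + 179tp - 187t + 63p^2 - 136p + 65) + p(126t^2 + 179tp - 187t + 63p^2 - 136p + 65); both groups contain (126t^2 + 179tp - 187t + 63p^2 - 136p + 65), so (12t + p) is a factor with cofactor 126t^2 + 179tp - 187t + 63p^2 - 136p + 65.
The cofactor groups again: 126t^2 + 179tp - 187t + 63p^2 - 136p + 65 = 9t(14t + 9p - 13) + (7p - 5)(14t + 9p - 13); both groups contain (14t + 9p - 13), giving (9t + 7p - 5)(14t + 9p - 13).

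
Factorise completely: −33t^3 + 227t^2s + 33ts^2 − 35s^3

Group: t(−33t^2 − 4ts + 5s^2) − 7s(−33t^2 − 4ts + 5s^2); both groups contain (−33t^2 − 4ts + 5s^2), so (t − 7s) is a factor with cofactor −33t^2 − 4ts + 5s^2.
The cofactor groups again: −33t^2 − 4ts + 5s^2 = −3t(11t + 5s) + s(11t + 5s); both groups contain (11t + 5s), giving −(3t − s)(11t + 5s).

−(t − 7s)(3t − s)(11t + 5s)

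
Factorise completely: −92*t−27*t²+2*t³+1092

Among the possible rational roots, t = −13/2 is a root, so (2*t+13) is a factor; dividing leaves t²−20*t+84.
The remaining quadratic factors as (t−14)(t−6).

(2*t+13)*(t−14)*(t−6)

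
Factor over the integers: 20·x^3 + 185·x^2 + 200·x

5·x·(4·x + 5)·(x + 8)

Pull out the common factor 5·x, then factor the remaining trinomial.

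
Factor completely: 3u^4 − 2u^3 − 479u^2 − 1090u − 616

(3u + 4)(u + 1)(u + 11)(u − 14)

Testing divisors of the constant over divisors of the leading coefficient, u = −1 is a root, so (u + 1) divides it; the quotient is 3u^3 − 5u^2 − 474u − 616.
Continuing, u = −4/3 is a root, so (3u + 4) divides it; the quotient is u^2 − 3u − 154.
The remaining quadratic factors as (u + 11)(u − 14).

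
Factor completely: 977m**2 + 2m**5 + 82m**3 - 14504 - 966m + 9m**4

By the rational root theorem, m = -7 is a root, giving the factor (m + 7) and quotient 2m**4 - 5m**3 + 117m**2 + 158m - 2072.
Continuing, m = 7/2 is a root, giving the factor (2m - 7) and quotient m**3 + m**2 + 62m + 296.
Continuing, m = -4 is a root, so (m + 4) is a factor; dividing leaves m**2 - 3m + 74.
The quadratic m**2 - 3m + 74 has discriminant -287 < 0 and is irreducible over ℤ.

(2m - 7)(m + 4)(m + 7)(m**2 - 3m + 74)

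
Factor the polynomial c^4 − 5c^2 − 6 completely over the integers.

Substitute u = c^2 to get a quadratic in u, then factor.
c^2 + 1 is irreducible over ℤ (sum of squares).
c^2 − 6 is irreducible over ℤ (6 is not a perfect square).

(c^2 + 1)(c^2 − 6)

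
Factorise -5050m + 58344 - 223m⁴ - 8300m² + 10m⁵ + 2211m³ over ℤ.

Trying the rational-root candidates, m = -11/5 is a root, so (5m + 11) divides it; the quotient is 2m⁴ - 49m³ + 550m² - 2870m + 5304.
Then m = 13/2 is a root, so (2m - 13) is a factor; dividing leaves m³ - 18m² + 158m - 408.
Next, m = 4 is a root, giving the factor (m - 4) and quotient m² - 14m + 102.
The quadratic m² - 14m + 102 has discriminant -212 < 0 and is irreducible over ℤ.

(2m - 13)(5m + 11)(m - 4)(m² - 14m + 102)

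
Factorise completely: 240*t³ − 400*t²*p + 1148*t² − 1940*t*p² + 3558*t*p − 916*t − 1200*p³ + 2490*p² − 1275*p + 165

Group: 2*t*(120*t² + 280*t*p − 86*t + 150*p² − 105*p + 15) + (−8*p + 11)*(120*t² + 280*t*p − 86*t + 150*p² − 105*p + 15); both groups contain (120*t² + 280*t*p − 86*t + 150*p² − 105*p + 15), so (2*t − 8*p + 11) is a factor with cofactor 120*t² + 280*t*p − 86*t + 150*p² − 105*p + 15.
The cofactor groups again: 120*t² + 280*t*p − 86*t + 150*p² − 105*p + 15 = 12*t*(10*t + 15*p − 3) + (10*p − 5)*(10*t + 15*p − 3); both groups contain (10*t + 15*p − 3), giving (12*t + 10*p − 5)*(10*t + 15*p − 3).

(2*t − 8*p + 11)*(12*t + 10*p − 5)*(10*t + 15*p − 3)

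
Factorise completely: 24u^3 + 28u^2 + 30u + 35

(6u + 7)(4u^2 + 5)

Group as (24u^3 + 30u) + (28u^2 + 35) = 6u(4u^2 + 5) + 7(4u^2 + 5).
Both groups share the factor (4u^2 + 5).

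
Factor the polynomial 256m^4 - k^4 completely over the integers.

(4m - k)(4m + k)(16m^2 + k^2)

Difference of squares twice: with A = 4m and B = k, A⁴ − B⁴ = (A² − B²)(A² + B²), and A² − B² factors again.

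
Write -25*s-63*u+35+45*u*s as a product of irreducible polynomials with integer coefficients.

Group as (45*u*s-63*u) + (-25*s+35) = 9*u*(5*s-7) - 5*(5*s-7).
Both groups share the factor (5*s-7).

(5*s-7)*(9*u-5)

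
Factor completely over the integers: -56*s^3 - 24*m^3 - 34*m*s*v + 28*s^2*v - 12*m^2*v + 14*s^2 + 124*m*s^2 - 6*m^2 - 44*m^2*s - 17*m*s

Group: 3*m*(-8*m^2 - 20*m*s - 4*m*v - 2*m + 28*s^2 - 14*s*v - 7*s) - 2*s*(-8*m^2 - 20*m*s - 4*m*v - 2*m + 28*s^2 - 14*s*v - 7*s); both groups contain (-8*m^2 - 20*m*s - 4*m*v - 2*m + 28*s^2 - 14*s*v - 7*s), so (3*m - 2*s) is a factor with cofactor -8*m^2 - 20*m*s - 4*m*v - 2*m + 28*s^2 - 14*s*v - 7*s.
The cofactor groups again: -8*m^2 - 20*m*s - 4*m*v - 2*m + 28*s^2 - 14*s*v - 7*s = -2*m*(4*m - 4*s + 2*v + 1) - 7*s*(4*m - 4*s + 2*v + 1); both groups contain (4*m - 4*s + 2*v + 1), giving -(2*m + 7*s)*(4*m - 4*s + 2*v + 1).

-(2*m + 7*s)*(3*m - 2*s)*(4*m - 4*s + 2*v + 1)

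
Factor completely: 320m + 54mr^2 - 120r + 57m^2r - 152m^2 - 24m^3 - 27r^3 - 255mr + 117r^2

Group: 8m(-3m^2 + 6mr - 19m + 9r^2 - 39r + 40) - 3r(-3m^2 + 6mr - 19m + 9r^2 - 39r + 40); both groups contain (-3m^2 + 6mr - 19m + 9r^2 - 39r + 40), so (8m - 3r) is a factor with cofactor -3m^2 + 6mr - 19m + 9r^2 - 39r + 40.
The cofactor groups again: -3m^2 + 6mr - 19m + 9r^2 - 39r + 40 = -m(3m + 3r - 5) + (3r - 8)(3m + 3r - 5); both groups contain (3m + 3r - 5), giving -(m - 3r + 8)(3m + 3r - 5).

-(3m + 3r - 5)(8m - 3r)(m - 3r + 8)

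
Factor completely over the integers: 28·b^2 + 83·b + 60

(4·b + 5)·(7·b + 12)

Need a pair with product 28·60 = 1680 and sum 83: that's 35 and 48.
Split the middle term: 28·b^2 + 35·b + 48·b + 60 = 7·b·(4·b + 5) + 12·(4·b + 5).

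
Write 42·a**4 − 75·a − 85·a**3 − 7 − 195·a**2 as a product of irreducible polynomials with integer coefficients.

(2·a − 7)·(3·a + 1)·(7·a + 1)·(a + 1)

Among the possible rational roots, a = 7/2 is a root, so (2·a − 7) divides it; the quotient is 21·a**3 + 31·a**2 + 11·a + 1.
Next, a = −1 is a root, so (a + 1) divides it; the quotient is 21·a**2 + 10·a + 1.
The remaining quadratic factors as (3·a + 1)(7·a + 1).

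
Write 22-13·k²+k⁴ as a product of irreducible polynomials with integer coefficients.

(k²-11)·(k²-2)

Substitute u = k² to get a quadratic in u, then factor.
k²-11 is irreducible over ℤ (11 is not a perfect square).
k²-2 is irreducible over ℤ (2 is not a perfect square).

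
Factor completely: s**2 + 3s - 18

Two integers with product -18 and sum 3 are -3 and 6.

(s + 6)(s - 3)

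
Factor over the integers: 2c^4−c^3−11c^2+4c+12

(2c−3)(c+1)(c+2)(c−2)

Trying the rational-root candidates, c = −1 is a root, so (c+1) divides it; the quotient is 2c^3−3c^2−8c+12.
Then c = −2 is a root, so (c+2) divides it; the quotient is 2c^2−7c+6.
The remaining quadratic factors as (2c−3)(c−2).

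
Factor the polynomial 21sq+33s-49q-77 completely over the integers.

Group as (21sq+33s) + (-49q-77) = 3s(7q+11) - 7(7q+11).
Both groups share the factor (7q+11).

(3s-7)(7q+11)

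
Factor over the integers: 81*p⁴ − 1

Write as (9*p²)² − (1)², then factor 9*p² − 1 once more.

(3*p + 1)*(3*p − 1)*(9*p² + 1)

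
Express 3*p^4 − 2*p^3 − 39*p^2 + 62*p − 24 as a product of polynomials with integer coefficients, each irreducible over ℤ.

Testing divisors of the constant over divisors of the leading coefficient, p = 1 is a root, so (p − 1) divides it; the quotient is 3*p^3 + p^2 − 38*p + 24.
Then p = −4 is a root, so (p + 4) divides it; the quotient is 3*p^2 − 11*p + 6.
The remaining quadratic factors as (p − 3)(3*p − 2).

(3*p − 2)*(p + 4)*(p − 1)*(p − 3)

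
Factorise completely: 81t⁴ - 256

(3t + 4)(3t - 4)(9t² + 16)

Write as (9t²)² − (16)², then factor 9t² - 16 once more.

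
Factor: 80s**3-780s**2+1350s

10s(2s-15)(4s-9)

Pull out the common factor 10s, then factor the remaining trinomial.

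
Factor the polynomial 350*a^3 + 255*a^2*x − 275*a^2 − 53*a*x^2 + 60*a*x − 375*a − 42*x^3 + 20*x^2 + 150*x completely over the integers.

(10*a + 7*x − 15)*(5*a − 2*x)*(7*a + 3*x + 5)

Group: 5*a*(70*a^2 + 79*a*x − 55*a + 21*x^2 − 10*x − 75) − 2*x*(70*a^2 + 79*a*x − 55*a + 21*x^2 − 10*x − 75); both groups contain (70*a^2 + 79*a*x − 55*a + 21*x^2 − 10*x − 75), so (5*a − 2*x) is a factor with cofactor 70*a^2 + 79*a*x − 55*a + 21*x^2 − 10*x − 75.
The cofactor groups again: 70*a^2 + 79*a*x − 55*a + 21*x^2 − 10*x − 75 = 10*a*(7*a + 3*x + 5) + (7*x − 15)*(7*a + 3*x + 5); both groups contain (7*a + 3*x + 5), giving (10*a + 7*x − 15)*(7*a + 3*x + 5).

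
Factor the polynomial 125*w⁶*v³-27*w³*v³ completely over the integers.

Factor out w³*v³ first: what remains is 125*w³-27.
Recognize a difference of cubes with the parts 5*w and 3.

v³*w³*(5*w-3)*(25*w²+15*w+9)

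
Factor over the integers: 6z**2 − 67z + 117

Need a pair with product 6·117 = 702 and sum −67: that's −13 and −54.
Split the middle term: 6z**2 − 13z − 54z + 117 = z(6z − 13) − 9(6z − 13).

(6z − 13)(z − 9)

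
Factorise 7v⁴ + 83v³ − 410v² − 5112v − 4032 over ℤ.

Testing divisors of the constant over divisors of the leading coefficient, v = 8 is a root, so (v − 8) divides it; the quotient is 7v³ + 139v² + 702v + 504.
Then v = −6/7 is a root, giving the factor (7v + 6) and quotient v² + 19v + 84.
The remaining quadratic factors as (v + 12)(v + 7).

(7v + 6)(v + 12)(v + 7)(v − 8)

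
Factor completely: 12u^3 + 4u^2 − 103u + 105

(2u + 7)(2u − 3)(3u − 5)

Trying the rational-root candidates, u = 3/2 is a root, giving the factor (2u − 3) and quotient 6u^2 + 11u − 35.
The remaining quadratic factors as (2u + 7)(3u − 5).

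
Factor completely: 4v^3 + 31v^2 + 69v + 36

Trying the rational-root candidates, v = -4 is a root, giving the factor (v + 4) and quotient 4v^2 + 15v + 9.
The remaining quadratic factors as (4v + 3)(v + 3).

(4v + 3)(v + 3)(v + 4)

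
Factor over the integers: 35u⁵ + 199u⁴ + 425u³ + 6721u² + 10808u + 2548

(5u + 7)(7u + 2)(u + 7)(u² - 3u + 26)

Trying the rational-root candidates, u = -2/7 is a root, giving the factor (7u + 2) and quotient 5u⁴ + 27u³ + 53u² + 945u + 1274.
Then u = -7/5 is a root, so (5u + 7) divides it; the quotient is u³ + 4u² + 5u + 182.
Next, u = -7 is a root, giving the factor (u + 7) and quotient u² - 3u + 26.
The quadratic u² - 3u + 26 has discriminant -95 < 0 and is irreducible over ℤ.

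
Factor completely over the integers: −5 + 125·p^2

Factor out 5, leaving 25·p^2 − 1, which is a difference of two squares.

5·(5·p + 1)·(5·p − 1)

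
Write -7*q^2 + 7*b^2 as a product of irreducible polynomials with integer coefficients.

Factor out 7, leaving b^2 - q^2, which is a difference of two squares.

7*(b + q)*(b - q)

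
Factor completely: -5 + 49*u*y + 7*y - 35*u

(7*u + 1)*(7*y - 5)

Group as (49*u*y - 35*u) + (7*y - 5) = 7*u*(7*y - 5) + (7*y - 5).
Both groups share the factor (7*y - 5).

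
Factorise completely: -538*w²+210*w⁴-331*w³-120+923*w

Among the possible rational roots, w = 8/5 is a root, so (5*w-8) divides it; the quotient is 42*w³+w²-106*w+15.
Next, w = 1/7 is a root, giving the factor (7*w-1) and quotient 6*w²+w-15.
The remaining quadratic factors as (3*w+5)(2*w-3).

(2*w-3)*(3*w+5)*(5*w-8)*(7*w-1)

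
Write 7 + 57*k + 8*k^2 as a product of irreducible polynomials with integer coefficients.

(8*k + 1)*(k + 7)

Need a pair with product 8·7 = 56 and sum 57: that's 1 and 56.
Split the middle term: 8*k^2 + k + 56*k + 7 = k*(8*k + 1) + 7*(8*k + 1).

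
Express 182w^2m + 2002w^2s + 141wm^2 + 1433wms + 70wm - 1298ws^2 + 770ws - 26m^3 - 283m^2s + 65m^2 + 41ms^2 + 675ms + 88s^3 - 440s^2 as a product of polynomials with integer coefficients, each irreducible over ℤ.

Group: 14w(13wm + 143ws - 2m^2 - 23ms + 5m - 11s^2 + 55s) + (13m - 8s)(13wm + 143ws - 2m^2 - 23ms + 5m - 11s^2 + 55s); both groups contain (13wm + 143ws - 2m^2 - 23ms + 5m - 11s^2 + 55s), so (14w + 13m - 8s) is a factor with cofactor 13wm + 143ws - 2m^2 - 23ms + 5m - 11s^2 + 55s.
The cofactor groups again: 13wm + 143ws - 2m^2 - 23ms + 5m - 11s^2 + 55s = m(13w - 2m - s + 5) + 11s(13w - 2m - s + 5); both groups contain (13w - 2m - s + 5), giving (m + 11s)(13w - 2m - s + 5).

(13w - 2m - s + 5)(14w + 13m - 8s)(m + 11s)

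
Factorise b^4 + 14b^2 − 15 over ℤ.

Substitute u = b^2 to get a quadratic in u, then factor.
b^2 − 1 is a difference of squares.
b^2 + 15 is irreducible over ℤ (always positive, so no real roots).

(b + 1)(b − 1)(b^2 + 15)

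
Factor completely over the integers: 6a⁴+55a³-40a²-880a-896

Testing divisors of the constant over divisors of the leading coefficient, a = -4 is a root, giving the factor (a+4) and quotient 6a³+31a²-164a-224.
Next, a = 4 is a root, giving the factor (a-4) and quotient 6a²+55a+56.
The remaining quadratic factors as (a+8)(6a+7).

(6a+7)(a+4)(a+8)(a-4)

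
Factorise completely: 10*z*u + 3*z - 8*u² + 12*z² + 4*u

(4*z - 2*u + 1)*(3*z + 4*u)

Group: 3*z*(4*z - 2*u + 1) + 4*u*(4*z - 2*u + 1); both groups contain (4*z - 2*u + 1).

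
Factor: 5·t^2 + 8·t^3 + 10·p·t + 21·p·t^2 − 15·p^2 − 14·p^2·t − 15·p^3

−(3·p + t)·(5·p + 8·t + 5)·(p − t)

Group: 3·p·(−5·p^2 − 3·p·t − 5·p + 8·t^2 + 5·t) + t·(−5·p^2 − 3·p·t − 5·p + 8·t^2 + 5·t); both groups contain (−5·p^2 − 3·p·t − 5·p + 8·t^2 + 5·t), so (3·p + t) is a factor with cofactor −5·p^2 − 3·p·t − 5·p + 8·t^2 + 5·t.
The cofactor groups again: −5·p^2 − 3·p·t − 5·p + 8·t^2 + 5·t = −5·p·(p − t) + (−8·t − 5)·(p − t); both groups contain (p − t), giving −(5·p + 8·t + 5)·(p − t).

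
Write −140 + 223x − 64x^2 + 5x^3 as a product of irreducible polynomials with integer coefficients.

Among the possible rational roots, x = 5 is a root, giving the factor (x − 5) and quotient 5x^2 − 39x + 28.
The remaining quadratic factors as (5x − 4)(x − 7).

(5x − 4)(x − 5)(x − 7)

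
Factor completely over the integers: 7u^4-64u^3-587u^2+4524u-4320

Trying the rational-root candidates, u = 8/7 is a root, so (7u-8) is a factor; dividing leaves u^3-8u^2-93u+540.
Continuing, u = 12 is a root, so (u-12) is a factor; dividing leaves u^2+4u-45.
The remaining quadratic factors as (u+9)(u-5).

(7u-8)(u+9)(u-12)(u-5)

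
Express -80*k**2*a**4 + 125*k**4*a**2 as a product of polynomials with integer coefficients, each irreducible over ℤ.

Factor out 5*k**2*a**2, leaving 25*k**2 - 16*a**2, which is a difference of two squares.

5*a**2*k**2*(5*k - 4*a)*(5*k + 4*a)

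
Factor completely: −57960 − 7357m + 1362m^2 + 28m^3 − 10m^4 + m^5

(m + 5)(m + 8)(m − 9)(m^2 − 14m + 161)

By the rational root theorem, m = 9 is a root, so (m − 9) divides it; the quotient is m^4 − m^3 + 19m^2 + 1533m + 6440.
Continuing, m = −8 is a root, so (m + 8) is a factor; dividing leaves m^3 − 9m^2 + 91m + 805.
Next, m = −5 is a root, so (m + 5) divides it; the quotient is m^2 − 14m + 161.
The quadratic m^2 − 14m + 161 has discriminant −448 < 0 and is irreducible over ℤ.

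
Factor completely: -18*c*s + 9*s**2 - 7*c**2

Group: -7*c*(c + 3*s) + 3*s*(c + 3*s); both groups contain (c + 3*s).

-(7*c - 3*s)*(c + 3*s)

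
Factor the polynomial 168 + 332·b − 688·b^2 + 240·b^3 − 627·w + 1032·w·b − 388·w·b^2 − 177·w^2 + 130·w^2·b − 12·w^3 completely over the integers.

Group: w·(−12·w^2 + 58·w·b − 93·w − 40·b^2 + 68·b + 24) + (−6·b + 7)·(−12·w^2 + 58·w·b − 93·w − 40·b^2 + 68·b + 24); both groups contain (−12·w^2 + 58·w·b − 93·w − 40·b^2 + 68·b + 24), so (w − 6·b + 7) is a factor with cofactor −12·w^2 + 58·w·b − 93·w − 40·b^2 + 68·b + 24.
The cofactor groups again: −12·w^2 + 58·w·b − 93·w − 40·b^2 + 68·b + 24 = −12·w·(w − 4·b + 8) + (10·b + 3)·(w − 4·b + 8); both groups contain (w − 4·b + 8), giving −(12·w − 10·b − 3)·(w − 4·b + 8).

−(12·w − 10·b − 3)·(w − 4·b + 8)·(w − 6·b + 7)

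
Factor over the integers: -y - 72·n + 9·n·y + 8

Group as (9·n·y - 72·n) + (-y + 8) = 9·n·(y - 8) - (y - 8).
Both groups share the factor (y - 8).

(9·n - 1)·(y - 8)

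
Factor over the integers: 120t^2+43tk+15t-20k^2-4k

Group: 15t(8t+5k+1) - 4k(8t+5k+1); both groups contain (8t+5k+1).

(15t-4k)(8t+5k+1)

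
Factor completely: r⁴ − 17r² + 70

Substitute u = r² to get a quadratic in u, then factor.
r² − 10 is irreducible over ℤ (10 is not a perfect square).
r² − 7 is irreducible over ℤ (7 is not a perfect square).

(r² − 10)(r² − 7)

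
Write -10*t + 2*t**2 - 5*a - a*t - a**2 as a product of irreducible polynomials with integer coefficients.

-(a + 2*t)*(a - t + 5)

Group: -a*(a + 2*t) + (t - 5)*(a + 2*t); both groups contain (a + 2*t).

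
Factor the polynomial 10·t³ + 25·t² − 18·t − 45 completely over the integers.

Group as (10·t³ − 18·t) + (25·t² − 45) = 2·t·(5·t² − 9) + 5·(5·t² − 9).
Both groups share the factor (5·t² − 9).

(2·t + 5)·(5·t² − 9)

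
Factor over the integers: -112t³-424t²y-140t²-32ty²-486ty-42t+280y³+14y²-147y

Group: 4t(-28t²-78ty-14t+70y²-49y) + (4y+3)(-28t²-78ty-14t+70y²-49y); both groups contain (-28t²-78ty-14t+70y²-49y), so (4t+4y+3) is a factor with cofactor -28t²-78ty-14t+70y²-49y.
The cofactor groups again: -28t²-78ty-14t+70y²-49y = -14t(2t+7y) + (10y-7)(2t+7y); both groups contain (2t+7y), giving -(14t-10y+7)(2t+7y).

-(14t-10y+7)(2t+7y)(4t+4y+3)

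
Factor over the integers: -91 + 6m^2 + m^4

Substitute u = m^2 to get a quadratic in u, then factor.
m^2 + 13 is irreducible over ℤ (always positive, so no real roots).
m^2 - 7 is irreducible over ℤ (7 is not a perfect square).

(m^2 + 13)(m^2 - 7)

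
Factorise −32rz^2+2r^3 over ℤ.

Every term has a factor of 2r. Then r^2−16z^2 = (r)² − (4z)².

2r(r+4z)(r−4z)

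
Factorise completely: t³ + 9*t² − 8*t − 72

(t + 9)*(t² − 8)

Group as (t³ − 8*t) + (9*t² − 72) = t*(t² − 8) + 9*(t² − 8).
Both groups share the factor (t² − 8).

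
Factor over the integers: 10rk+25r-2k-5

Group as (10rk+25r) + (-2k-5) = 5r(2k+5) - (2k+5).
Both groups share the factor (2k+5).

(2k+5)(5r-1)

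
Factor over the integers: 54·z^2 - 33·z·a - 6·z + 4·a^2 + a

(9·z - 4·a - 1)·(6·z - a)

Group: 6·z·(9·z - 4·a - 1) - a·(9·z - 4·a - 1); both groups contain (9·z - 4·a - 1).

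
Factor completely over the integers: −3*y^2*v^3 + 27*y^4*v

3*v*y^2*(3*y − v)*(3*y + v)

Every term has a factor of 3*y^2*v. Then 9*y^2 − v^2 = (3*y)² − (v)².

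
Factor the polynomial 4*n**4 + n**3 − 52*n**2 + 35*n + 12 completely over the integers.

(4*n + 1)*(n + 4)*(n − 1)*(n − 3)

By the rational root theorem, n = −1/4 is a root, giving the factor (4*n + 1) and quotient n**3 − 13*n + 12.
Then n = 1 is a root, giving the factor (n − 1) and quotient n**2 + n − 12.
The remaining quadratic factors as (n + 4)(n − 3).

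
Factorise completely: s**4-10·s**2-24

Substitute u = s**2 to get a quadratic in u, then factor.
s**2-12 is irreducible over ℤ (12 is not a perfect square).
s**2+2 is irreducible over ℤ (always positive, so no real roots).

(s**2+2)·(s**2-12)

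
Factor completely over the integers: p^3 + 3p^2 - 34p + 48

(p + 8)(p - 2)(p - 3)

By the rational root theorem, p = 2 is a root, so (p - 2) is a factor; dividing leaves p^2 + 5p - 24.
The remaining quadratic factors as (p + 8)(p - 3).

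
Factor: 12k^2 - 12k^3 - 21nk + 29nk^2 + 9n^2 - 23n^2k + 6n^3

Group: 3n(2n^2 - 5nk + 3n + 3k^2 - 3k) - 4k(2n^2 - 5nk + 3n + 3k^2 - 3k); both groups contain (2n^2 - 5nk + 3n + 3k^2 - 3k), so (3n - 4k) is a factor with cofactor 2n^2 - 5nk + 3n + 3k^2 - 3k.
The cofactor groups again: 2n^2 - 5nk + 3n + 3k^2 - 3k = n(2n - 3k + 3) - k(2n - 3k + 3); both groups contain (2n - 3k + 3), giving (n - k)(2n - 3k + 3).

(2n - 3k + 3)(3n - 4k)(n - k)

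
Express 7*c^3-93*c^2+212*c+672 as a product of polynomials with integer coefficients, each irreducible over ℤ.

Among the possible rational roots, c = -12/7 is a root, giving the factor (7*c+12) and quotient c^2-15*c+56.
The remaining quadratic factors as (c-7)(c-8).

(7*c+12)*(c-7)*(c-8)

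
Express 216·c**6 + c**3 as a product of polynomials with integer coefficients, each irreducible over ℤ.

c**3·(6·c + 1)·(36·c**2 - 6·c + 1)

Every term has a factor of c**3; factoring it out leaves 216·c**3 + 1.
Recognize a sum of cubes with the parts 1 and 6·c.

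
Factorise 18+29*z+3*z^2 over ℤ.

Need a pair with product 3·18 = 54 and sum 29: that's 27 and 2.
Split the middle term: 3*z^2+27*z + 2*z+18 = 3*z*(z+9) + 2*(z+9).

(3*z+2)*(z+9)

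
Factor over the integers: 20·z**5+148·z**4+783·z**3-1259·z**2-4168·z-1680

Testing divisors of the constant over divisors of the leading coefficient, z = 5/2 is a root, so (2·z-5) divides it; the quotient is 10·z**4+99·z**3+639·z**2+968·z+336.
Continuing, z = -7/5 is a root, so (5·z+7) is a factor; dividing leaves 2·z**3+17·z**2+104·z+48.
Continuing, z = -1/2 is a root, so (2·z+1) is a factor; dividing leaves z**2+8·z+48.
The quadratic z**2+8·z+48 has discriminant -128 < 0 and is irreducible over ℤ.

(2·z+1)·(2·z-5)·(5·z+7)·(z**2+8·z+48)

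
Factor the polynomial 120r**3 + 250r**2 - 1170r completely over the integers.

Pull out the common factor 10r, then factor the remaining trinomial.

10r(3r + 13)(4r - 9)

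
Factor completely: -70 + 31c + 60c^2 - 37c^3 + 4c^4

Trying the rational-root candidates, c = 5/4 is a root, so (4c - 5) is a factor; dividing leaves c^3 - 8c^2 + 5c + 14.
Then c = 2 is a root, giving the factor (c - 2) and quotient c^2 - 6c - 7.
The remaining quadratic factors as (c + 1)(c - 7).

(4c - 5)(c + 1)(c - 2)(c - 7)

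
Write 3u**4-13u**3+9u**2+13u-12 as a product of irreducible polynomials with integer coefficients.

Trying the rational-root candidates, u = 3 is a root, so (u-3) divides it; the quotient is 3u**3-4u**2-3u+4.
Then u = 1 is a root, so (u-1) is a factor; dividing leaves 3u**2-u-4.
The remaining quadratic factors as (u+1)(3u-4).

(3u-4)(u+1)(u-1)(u-3)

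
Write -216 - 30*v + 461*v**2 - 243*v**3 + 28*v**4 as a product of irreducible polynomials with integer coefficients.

Trying the rational-root candidates, v = 6 is a root, giving the factor (v - 6) and quotient 28*v**3 - 75*v**2 + 11*v + 36.
Then v = 9/4 is a root, so (4*v - 9) is a factor; dividing leaves 7*v**2 - 3*v - 4.
The remaining quadratic factors as (7*v + 4)(v - 1).

(4*v - 9)*(7*v + 4)*(v - 1)*(v - 6)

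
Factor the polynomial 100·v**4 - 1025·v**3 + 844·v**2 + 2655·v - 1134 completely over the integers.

By the rational root theorem, v = 2/5 is a root, so (5·v - 2) is a factor; dividing leaves 20·v**3 - 197·v**2 + 90·v + 567.
Continuing, v = -7/5 is a root, giving the factor (5·v + 7) and quotient 4·v**2 - 45·v + 81.
The remaining quadratic factors as (v - 9)(4·v - 9).

(4·v - 9)·(5·v + 7)·(5·v - 2)·(v - 9)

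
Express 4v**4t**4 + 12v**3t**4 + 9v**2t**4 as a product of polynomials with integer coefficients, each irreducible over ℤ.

Factor out v**2t**4 first: what remains is 4v**2 + 12v + 9.
Recognize a perfect-square trinomial with the parts 2v and 3.

t**4v**2(2v + 3)**2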